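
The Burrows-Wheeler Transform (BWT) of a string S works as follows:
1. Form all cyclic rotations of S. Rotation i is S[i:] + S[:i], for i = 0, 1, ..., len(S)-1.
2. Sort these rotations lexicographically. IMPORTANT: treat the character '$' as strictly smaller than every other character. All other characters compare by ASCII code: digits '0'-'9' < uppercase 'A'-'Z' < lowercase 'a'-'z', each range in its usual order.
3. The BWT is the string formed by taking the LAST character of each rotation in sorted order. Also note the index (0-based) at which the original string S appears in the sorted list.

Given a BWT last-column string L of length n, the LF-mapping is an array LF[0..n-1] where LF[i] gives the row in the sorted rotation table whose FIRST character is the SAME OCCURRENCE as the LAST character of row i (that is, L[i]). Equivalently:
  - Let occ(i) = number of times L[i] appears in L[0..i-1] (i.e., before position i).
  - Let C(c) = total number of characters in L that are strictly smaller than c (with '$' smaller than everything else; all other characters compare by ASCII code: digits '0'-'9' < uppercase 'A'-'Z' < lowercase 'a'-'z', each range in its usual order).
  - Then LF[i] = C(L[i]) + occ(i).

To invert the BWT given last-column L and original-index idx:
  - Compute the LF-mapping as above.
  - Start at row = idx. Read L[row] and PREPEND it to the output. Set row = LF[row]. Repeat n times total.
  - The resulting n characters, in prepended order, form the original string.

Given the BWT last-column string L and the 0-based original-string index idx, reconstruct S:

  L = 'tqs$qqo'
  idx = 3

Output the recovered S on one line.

LF mapping: 6 2 5 0 3 4 1
Walk LF starting at row 3, prepending L[row]:
  step 1: row=3, L[3]='$', prepend. Next row=LF[3]=0
  step 2: row=0, L[0]='t', prepend. Next row=LF[0]=6
  step 3: row=6, L[6]='o', prepend. Next row=LF[6]=1
  step 4: row=1, L[1]='q', prepend. Next row=LF[1]=2
  step 5: row=2, L[2]='s', prepend. Next row=LF[2]=5
  step 6: row=5, L[5]='q', prepend. Next row=LF[5]=4
  step 7: row=4, L[4]='q', prepend. Next row=LF[4]=3
Reversed output: qqsqot$

Answer: qqsqot$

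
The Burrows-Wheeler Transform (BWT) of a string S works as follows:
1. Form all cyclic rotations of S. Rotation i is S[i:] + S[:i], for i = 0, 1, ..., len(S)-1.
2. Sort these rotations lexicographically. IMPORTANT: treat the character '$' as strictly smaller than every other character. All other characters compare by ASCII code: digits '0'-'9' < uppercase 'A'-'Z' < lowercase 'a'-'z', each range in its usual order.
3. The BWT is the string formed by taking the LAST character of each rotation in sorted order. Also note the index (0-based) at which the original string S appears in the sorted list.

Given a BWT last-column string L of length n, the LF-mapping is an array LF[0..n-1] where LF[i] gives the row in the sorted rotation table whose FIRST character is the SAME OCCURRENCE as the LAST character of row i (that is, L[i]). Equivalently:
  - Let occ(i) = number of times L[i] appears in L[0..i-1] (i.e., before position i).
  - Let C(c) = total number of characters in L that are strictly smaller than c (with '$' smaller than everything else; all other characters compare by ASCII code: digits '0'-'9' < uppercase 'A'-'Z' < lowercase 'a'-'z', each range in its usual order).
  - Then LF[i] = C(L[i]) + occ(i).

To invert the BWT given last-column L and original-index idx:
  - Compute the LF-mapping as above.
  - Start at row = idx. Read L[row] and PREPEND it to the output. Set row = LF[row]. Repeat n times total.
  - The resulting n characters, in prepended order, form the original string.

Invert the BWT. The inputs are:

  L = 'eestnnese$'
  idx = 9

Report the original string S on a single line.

Answer: tennessee$

Derivation:
LF mapping: 1 2 7 9 5 6 3 8 4 0
Walk LF starting at row 9, prepending L[row]:
  step 1: row=9, L[9]='$', prepend. Next row=LF[9]=0
  step 2: row=0, L[0]='e', prepend. Next row=LF[0]=1
  step 3: row=1, L[1]='e', prepend. Next row=LF[1]=2
  step 4: row=2, L[2]='s', prepend. Next row=LF[2]=7
  step 5: row=7, L[7]='s', prepend. Next row=LF[7]=8
  step 6: row=8, L[8]='e', prepend. Next row=LF[8]=4
  step 7: row=4, L[4]='n', prepend. Next row=LF[4]=5
  step 8: row=5, L[5]='n', prepend. Next row=LF[5]=6
  step 9: row=6, L[6]='e', prepend. Next row=LF[6]=3
  step 10: row=3, L[3]='t', prepend. Next row=LF[3]=9
Reversed output: tennessee$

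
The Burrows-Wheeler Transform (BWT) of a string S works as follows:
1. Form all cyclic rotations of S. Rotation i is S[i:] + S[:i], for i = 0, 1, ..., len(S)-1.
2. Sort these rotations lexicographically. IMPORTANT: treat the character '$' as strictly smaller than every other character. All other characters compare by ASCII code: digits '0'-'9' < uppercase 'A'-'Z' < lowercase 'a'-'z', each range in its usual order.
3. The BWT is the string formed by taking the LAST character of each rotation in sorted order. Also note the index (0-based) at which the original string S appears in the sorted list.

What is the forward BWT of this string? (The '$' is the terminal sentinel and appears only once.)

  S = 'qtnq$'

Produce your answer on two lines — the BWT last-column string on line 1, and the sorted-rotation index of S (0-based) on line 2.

Answer: qtn$q
3

Derivation:
All 5 rotations (rotation i = S[i:]+S[:i]):
  rot[0] = qtnq$
  rot[1] = tnq$q
  rot[2] = nq$qt
  rot[3] = q$qtn
  rot[4] = $qtnq
Sorted (with $ < everything):
  sorted[0] = $qtnq  (last char: 'q')
  sorted[1] = nq$qt  (last char: 't')
  sorted[2] = q$qtn  (last char: 'n')
  sorted[3] = qtnq$  (last char: '$')
  sorted[4] = tnq$q  (last char: 'q')
Last column: qtn$q
Original string S is at sorted index 3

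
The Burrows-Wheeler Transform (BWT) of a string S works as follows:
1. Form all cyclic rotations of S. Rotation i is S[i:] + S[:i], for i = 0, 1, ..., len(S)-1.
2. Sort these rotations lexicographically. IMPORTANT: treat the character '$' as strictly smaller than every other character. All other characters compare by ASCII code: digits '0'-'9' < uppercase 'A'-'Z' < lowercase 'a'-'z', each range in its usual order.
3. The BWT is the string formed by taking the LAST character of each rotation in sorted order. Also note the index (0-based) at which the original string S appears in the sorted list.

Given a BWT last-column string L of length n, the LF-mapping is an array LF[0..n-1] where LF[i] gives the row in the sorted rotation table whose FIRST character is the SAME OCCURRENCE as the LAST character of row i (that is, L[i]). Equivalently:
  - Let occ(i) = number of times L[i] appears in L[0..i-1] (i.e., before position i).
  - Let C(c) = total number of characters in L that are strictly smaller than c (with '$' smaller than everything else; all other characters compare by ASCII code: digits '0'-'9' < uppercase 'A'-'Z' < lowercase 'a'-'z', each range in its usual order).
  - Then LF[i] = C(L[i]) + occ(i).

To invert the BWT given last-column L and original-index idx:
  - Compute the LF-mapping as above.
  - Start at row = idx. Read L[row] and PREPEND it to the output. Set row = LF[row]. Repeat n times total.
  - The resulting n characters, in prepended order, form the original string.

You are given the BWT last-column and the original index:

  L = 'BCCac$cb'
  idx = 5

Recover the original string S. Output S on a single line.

LF mapping: 1 2 3 4 6 0 7 5
Walk LF starting at row 5, prepending L[row]:
  step 1: row=5, L[5]='$', prepend. Next row=LF[5]=0
  step 2: row=0, L[0]='B', prepend. Next row=LF[0]=1
  step 3: row=1, L[1]='C', prepend. Next row=LF[1]=2
  step 4: row=2, L[2]='C', prepend. Next row=LF[2]=3
  step 5: row=3, L[3]='a', prepend. Next row=LF[3]=4
  step 6: row=4, L[4]='c', prepend. Next row=LF[4]=6
  step 7: row=6, L[6]='c', prepend. Next row=LF[6]=7
  step 8: row=7, L[7]='b', prepend. Next row=LF[7]=5
Reversed output: bccaCCB$

Answer: bccaCCB$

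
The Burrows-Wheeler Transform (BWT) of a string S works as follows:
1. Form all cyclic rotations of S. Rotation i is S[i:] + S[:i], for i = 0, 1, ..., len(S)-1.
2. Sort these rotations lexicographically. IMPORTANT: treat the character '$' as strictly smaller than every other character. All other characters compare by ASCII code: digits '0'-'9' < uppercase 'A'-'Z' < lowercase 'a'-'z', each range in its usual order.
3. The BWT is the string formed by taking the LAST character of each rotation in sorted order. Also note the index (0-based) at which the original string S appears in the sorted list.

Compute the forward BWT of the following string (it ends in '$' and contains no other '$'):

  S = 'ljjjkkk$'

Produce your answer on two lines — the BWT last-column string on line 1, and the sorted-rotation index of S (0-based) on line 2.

Answer: kljjkkj$
7

Derivation:
All 8 rotations (rotation i = S[i:]+S[:i]):
  rot[0] = ljjjkkk$
  rot[1] = jjjkkk$l
  rot[2] = jjkkk$lj
  rot[3] = jkkk$ljj
  rot[4] = kkk$ljjj
  rot[5] = kk$ljjjk
  rot[6] = k$ljjjkk
  rot[7] = $ljjjkkk
Sorted (with $ < everything):
  sorted[0] = $ljjjkkk  (last char: 'k')
  sorted[1] = jjjkkk$l  (last char: 'l')
  sorted[2] = jjkkk$lj  (last char: 'j')
  sorted[3] = jkkk$ljj  (last char: 'j')
  sorted[4] = k$ljjjkk  (last char: 'k')
  sorted[5] = kk$ljjjk  (last char: 'k')
  sorted[6] = kkk$ljjj  (last char: 'j')
  sorted[7] = ljjjkkk$  (last char: '$')
Last column: kljjkkj$
Original string S is at sorted index 7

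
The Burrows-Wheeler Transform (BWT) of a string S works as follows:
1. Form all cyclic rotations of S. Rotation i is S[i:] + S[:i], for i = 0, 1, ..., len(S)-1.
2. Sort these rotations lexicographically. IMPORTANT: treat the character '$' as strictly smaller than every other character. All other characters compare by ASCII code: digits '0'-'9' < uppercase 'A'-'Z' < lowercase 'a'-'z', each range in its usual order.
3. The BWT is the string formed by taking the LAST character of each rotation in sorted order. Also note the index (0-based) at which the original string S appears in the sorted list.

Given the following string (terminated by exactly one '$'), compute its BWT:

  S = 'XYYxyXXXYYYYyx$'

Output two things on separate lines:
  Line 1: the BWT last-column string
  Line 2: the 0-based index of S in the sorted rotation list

Answer: xyXX$XYXYYYyYxY
4

Derivation:
All 15 rotations (rotation i = S[i:]+S[:i]):
  rot[0] = XYYxyXXXYYYYyx$
  rot[1] = YYxyXXXYYYYyx$X
  rot[2] = YxyXXXYYYYyx$XY
  rot[3] = xyXXXYYYYyx$XYY
  rot[4] = yXXXYYYYyx$XYYx
  rot[5] = XXXYYYYyx$XYYxy
  rot[6] = XXYYYYyx$XYYxyX
  rot[7] = XYYYYyx$XYYxyXX
  rot[8] = YYYYyx$XYYxyXXX
  rot[9] = YYYyx$XYYxyXXXY
  rot[10] = YYyx$XYYxyXXXYY
  rot[11] = Yyx$XYYxyXXXYYY
  rot[12] = yx$XYYxyXXXYYYY
  rot[13] = x$XYYxyXXXYYYYy
  rot[14] = $XYYxyXXXYYYYyx
Sorted (with $ < everything):
  sorted[0] = $XYYxyXXXYYYYyx  (last char: 'x')
  sorted[1] = XXXYYYYyx$XYYxy  (last char: 'y')
  sorted[2] = XXYYYYyx$XYYxyX  (last char: 'X')
  sorted[3] = XYYYYyx$XYYxyXX  (last char: 'X')
  sorted[4] = XYYxyXXXYYYYyx$  (last char: '$')
  sorted[5] = YYYYyx$XYYxyXXX  (last char: 'X')
  sorted[6] = YYYyx$XYYxyXXXY  (last char: 'Y')
  sorted[7] = YYxyXXXYYYYyx$X  (last char: 'X')
  sorted[8] = YYyx$XYYxyXXXYY  (last char: 'Y')
  sorted[9] = YxyXXXYYYYyx$XY  (last char: 'Y')
  sorted[10] = Yyx$XYYxyXXXYYY  (last char: 'Y')
  sorted[11] = x$XYYxyXXXYYYYy  (last char: 'y')
  sorted[12] = xyXXXYYYYyx$XYY  (last char: 'Y')
  sorted[13] = yXXXYYYYyx$XYYx  (last char: 'x')
  sorted[14] = yx$XYYxyXXXYYYY  (last char: 'Y')
Last column: xyXX$XYXYYYyYxY
Original string S is at sorted index 4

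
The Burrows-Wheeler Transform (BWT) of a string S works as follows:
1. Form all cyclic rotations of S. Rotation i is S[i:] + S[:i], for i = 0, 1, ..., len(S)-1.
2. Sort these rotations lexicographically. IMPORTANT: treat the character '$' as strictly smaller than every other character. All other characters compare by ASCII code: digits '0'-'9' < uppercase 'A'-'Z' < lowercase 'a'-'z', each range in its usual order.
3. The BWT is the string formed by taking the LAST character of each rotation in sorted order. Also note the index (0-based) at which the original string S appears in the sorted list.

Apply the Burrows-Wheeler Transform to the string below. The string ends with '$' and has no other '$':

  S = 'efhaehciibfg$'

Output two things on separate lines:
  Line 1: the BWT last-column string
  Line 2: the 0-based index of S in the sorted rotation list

Answer: ghih$abeffeic
4

Derivation:
All 13 rotations (rotation i = S[i:]+S[:i]):
  rot[0] = efhaehciibfg$
  rot[1] = fhaehciibfg$e
  rot[2] = haehciibfg$ef
  rot[3] = aehciibfg$efh
  rot[4] = ehciibfg$efha
  rot[5] = hciibfg$efhae
  rot[6] = ciibfg$efhaeh
  rot[7] = iibfg$efhaehc
  rot[8] = ibfg$efhaehci
  rot[9] = bfg$efhaehcii
  rot[10] = fg$efhaehciib
  rot[11] = g$efhaehciibf
  rot[12] = $efhaehciibfg
Sorted (with $ < everything):
  sorted[0] = $efhaehciibfg  (last char: 'g')
  sorted[1] = aehciibfg$efh  (last char: 'h')
  sorted[2] = bfg$efhaehcii  (last char: 'i')
  sorted[3] = ciibfg$efhaeh  (last char: 'h')
  sorted[4] = efhaehciibfg$  (last char: '$')
  sorted[5] = ehciibfg$efha  (last char: 'a')
  sorted[6] = fg$efhaehciib  (last char: 'b')
  sorted[7] = fhaehciibfg$e  (last char: 'e')
  sorted[8] = g$efhaehciibf  (last char: 'f')
  sorted[9] = haehciibfg$ef  (last char: 'f')
  sorted[10] = hciibfg$efhae  (last char: 'e')
  sorted[11] = ibfg$efhaehci  (last char: 'i')
  sorted[12] = iibfg$efhaehc  (last char: 'c')
Last column: ghih$abeffeic
Original string S is at sorted index 4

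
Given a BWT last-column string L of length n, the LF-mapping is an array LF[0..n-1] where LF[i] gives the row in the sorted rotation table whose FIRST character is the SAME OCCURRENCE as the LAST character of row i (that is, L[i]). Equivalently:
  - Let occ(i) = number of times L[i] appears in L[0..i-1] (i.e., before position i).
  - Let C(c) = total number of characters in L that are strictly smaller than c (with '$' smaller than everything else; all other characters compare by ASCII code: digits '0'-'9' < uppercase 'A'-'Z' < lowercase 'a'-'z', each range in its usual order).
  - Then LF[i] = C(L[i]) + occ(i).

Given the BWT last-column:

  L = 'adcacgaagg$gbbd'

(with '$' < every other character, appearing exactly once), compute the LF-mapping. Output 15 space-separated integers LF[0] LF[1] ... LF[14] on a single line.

Answer: 1 9 7 2 8 11 3 4 12 13 0 14 5 6 10

Derivation:
Char counts: '$':1, 'a':4, 'b':2, 'c':2, 'd':2, 'g':4
C (first-col start): C('$')=0, C('a')=1, C('b')=5, C('c')=7, C('d')=9, C('g')=11
L[0]='a': occ=0, LF[0]=C('a')+0=1+0=1
L[1]='d': occ=0, LF[1]=C('d')+0=9+0=9
L[2]='c': occ=0, LF[2]=C('c')+0=7+0=7
L[3]='a': occ=1, LF[3]=C('a')+1=1+1=2
L[4]='c': occ=1, LF[4]=C('c')+1=7+1=8
L[5]='g': occ=0, LF[5]=C('g')+0=11+0=11
L[6]='a': occ=2, LF[6]=C('a')+2=1+2=3
L[7]='a': occ=3, LF[7]=C('a')+3=1+3=4
L[8]='g': occ=1, LF[8]=C('g')+1=11+1=12
L[9]='g': occ=2, LF[9]=C('g')+2=11+2=13
L[10]='$': occ=0, LF[10]=C('$')+0=0+0=0
L[11]='g': occ=3, LF[11]=C('g')+3=11+3=14
L[12]='b': occ=0, LF[12]=C('b')+0=5+0=5
L[13]='b': occ=1, LF[13]=C('b')+1=5+1=6
L[14]='d': occ=1, LF[14]=C('d')+1=9+1=10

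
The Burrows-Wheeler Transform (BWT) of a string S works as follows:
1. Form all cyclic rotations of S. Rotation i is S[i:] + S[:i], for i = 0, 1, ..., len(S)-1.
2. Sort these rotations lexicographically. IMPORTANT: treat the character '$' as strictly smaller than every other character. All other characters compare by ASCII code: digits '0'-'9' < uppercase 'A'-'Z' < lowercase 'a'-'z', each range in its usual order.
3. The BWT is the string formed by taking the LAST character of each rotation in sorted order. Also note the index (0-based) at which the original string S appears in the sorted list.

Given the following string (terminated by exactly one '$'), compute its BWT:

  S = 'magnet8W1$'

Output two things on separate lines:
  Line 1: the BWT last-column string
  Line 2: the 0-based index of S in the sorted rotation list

Answer: 1Wt8mna$ge
7

Derivation:
All 10 rotations (rotation i = S[i:]+S[:i]):
  rot[0] = magnet8W1$
  rot[1] = agnet8W1$m
  rot[2] = gnet8W1$ma
  rot[3] = net8W1$mag
  rot[4] = et8W1$magn
  rot[5] = t8W1$magne
  rot[6] = 8W1$magnet
  rot[7] = W1$magnet8
  rot[8] = 1$magnet8W
  rot[9] = $magnet8W1
Sorted (with $ < everything):
  sorted[0] = $magnet8W1  (last char: '1')
  sorted[1] = 1$magnet8W  (last char: 'W')
  sorted[2] = 8W1$magnet  (last char: 't')
  sorted[3] = W1$magnet8  (last char: '8')
  sorted[4] = agnet8W1$m  (last char: 'm')
  sorted[5] = et8W1$magn  (last char: 'n')
  sorted[6] = gnet8W1$ma  (last char: 'a')
  sorted[7] = magnet8W1$  (last char: '$')
  sorted[8] = net8W1$mag  (last char: 'g')
  sorted[9] = t8W1$magne  (last char: 'e')
Last column: 1Wt8mna$ge
Original string S is at sorted index 7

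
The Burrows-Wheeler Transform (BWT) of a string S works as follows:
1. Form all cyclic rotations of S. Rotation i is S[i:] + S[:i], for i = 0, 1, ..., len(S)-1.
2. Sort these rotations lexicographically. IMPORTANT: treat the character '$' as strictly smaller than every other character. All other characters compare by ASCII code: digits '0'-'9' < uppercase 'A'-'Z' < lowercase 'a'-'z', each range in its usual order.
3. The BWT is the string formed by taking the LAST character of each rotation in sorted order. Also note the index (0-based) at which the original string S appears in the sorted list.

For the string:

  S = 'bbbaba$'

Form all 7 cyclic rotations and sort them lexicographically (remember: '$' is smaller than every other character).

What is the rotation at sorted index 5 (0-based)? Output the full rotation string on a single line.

All 7 rotations (rotation i = S[i:]+S[:i]):
  rot[0] = bbbaba$
  rot[1] = bbaba$b
  rot[2] = baba$bb
  rot[3] = aba$bbb
  rot[4] = ba$bbba
  rot[5] = a$bbbab
  rot[6] = $bbbaba
Sorted (with $ < everything):
  sorted[0] = $bbbaba
  sorted[1] = a$bbbab
  sorted[2] = aba$bbb
  sorted[3] = ba$bbba
  sorted[4] = baba$bb
  sorted[5] = bbaba$b
  sorted[6] = bbbaba$
sorted[5] = bbaba$b

Answer: bbaba$b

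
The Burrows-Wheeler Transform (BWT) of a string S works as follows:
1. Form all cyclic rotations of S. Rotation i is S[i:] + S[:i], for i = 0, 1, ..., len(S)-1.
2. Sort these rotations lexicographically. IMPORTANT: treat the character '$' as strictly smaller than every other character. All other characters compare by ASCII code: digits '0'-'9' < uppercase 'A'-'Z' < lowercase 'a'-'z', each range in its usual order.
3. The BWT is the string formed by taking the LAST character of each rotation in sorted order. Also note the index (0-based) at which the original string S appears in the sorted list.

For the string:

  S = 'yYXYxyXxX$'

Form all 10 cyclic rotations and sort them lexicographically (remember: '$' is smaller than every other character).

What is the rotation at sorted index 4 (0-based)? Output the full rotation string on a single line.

All 10 rotations (rotation i = S[i:]+S[:i]):
  rot[0] = yYXYxyXxX$
  rot[1] = YXYxyXxX$y
  rot[2] = XYxyXxX$yY
  rot[3] = YxyXxX$yYX
  rot[4] = xyXxX$yYXY
  rot[5] = yXxX$yYXYx
  rot[6] = XxX$yYXYxy
  rot[7] = xX$yYXYxyX
  rot[8] = X$yYXYxyXx
  rot[9] = $yYXYxyXxX
Sorted (with $ < everything):
  sorted[0] = $yYXYxyXxX
  sorted[1] = X$yYXYxyXx
  sorted[2] = XYxyXxX$yY
  sorted[3] = XxX$yYXYxy
  sorted[4] = YXYxyXxX$y
  sorted[5] = YxyXxX$yYX
  sorted[6] = xX$yYXYxyX
  sorted[7] = xyXxX$yYXY
  sorted[8] = yXxX$yYXYx
  sorted[9] = yYXYxyXxX$
sorted[4] = YXYxyXxX$y

Answer: YXYxyXxX$y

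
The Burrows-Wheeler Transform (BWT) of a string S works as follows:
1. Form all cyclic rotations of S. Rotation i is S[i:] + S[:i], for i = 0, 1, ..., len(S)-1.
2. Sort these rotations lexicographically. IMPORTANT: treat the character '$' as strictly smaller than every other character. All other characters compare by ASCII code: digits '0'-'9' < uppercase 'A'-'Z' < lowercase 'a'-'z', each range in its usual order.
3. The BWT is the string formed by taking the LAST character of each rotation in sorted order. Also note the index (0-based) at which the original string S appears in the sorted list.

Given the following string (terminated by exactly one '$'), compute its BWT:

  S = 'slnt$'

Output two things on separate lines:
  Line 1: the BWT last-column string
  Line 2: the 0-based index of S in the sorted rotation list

All 5 rotations (rotation i = S[i:]+S[:i]):
  rot[0] = slnt$
  rot[1] = lnt$s
  rot[2] = nt$sl
  rot[3] = t$sln
  rot[4] = $slnt
Sorted (with $ < everything):
  sorted[0] = $slnt  (last char: 't')
  sorted[1] = lnt$s  (last char: 's')
  sorted[2] = nt$sl  (last char: 'l')
  sorted[3] = slnt$  (last char: '$')
  sorted[4] = t$sln  (last char: 'n')
Last column: tsl$n
Original string S is at sorted index 3

Answer: tsl$n
3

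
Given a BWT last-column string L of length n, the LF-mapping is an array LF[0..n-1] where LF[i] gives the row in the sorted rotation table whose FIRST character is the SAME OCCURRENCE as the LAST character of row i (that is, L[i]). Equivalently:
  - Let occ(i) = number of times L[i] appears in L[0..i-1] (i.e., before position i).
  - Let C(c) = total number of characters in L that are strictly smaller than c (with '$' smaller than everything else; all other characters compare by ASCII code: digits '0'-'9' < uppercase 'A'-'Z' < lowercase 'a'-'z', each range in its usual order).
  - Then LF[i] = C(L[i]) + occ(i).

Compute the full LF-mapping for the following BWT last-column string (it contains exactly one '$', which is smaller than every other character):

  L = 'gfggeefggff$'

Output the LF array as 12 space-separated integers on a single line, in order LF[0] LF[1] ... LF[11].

Answer: 7 3 8 9 1 2 4 10 11 5 6 0

Derivation:
Char counts: '$':1, 'e':2, 'f':4, 'g':5
C (first-col start): C('$')=0, C('e')=1, C('f')=3, C('g')=7
L[0]='g': occ=0, LF[0]=C('g')+0=7+0=7
L[1]='f': occ=0, LF[1]=C('f')+0=3+0=3
L[2]='g': occ=1, LF[2]=C('g')+1=7+1=8
L[3]='g': occ=2, LF[3]=C('g')+2=7+2=9
L[4]='e': occ=0, LF[4]=C('e')+0=1+0=1
L[5]='e': occ=1, LF[5]=C('e')+1=1+1=2
L[6]='f': occ=1, LF[6]=C('f')+1=3+1=4
L[7]='g': occ=3, LF[7]=C('g')+3=7+3=10
L[8]='g': occ=4, LF[8]=C('g')+4=7+4=11
L[9]='f': occ=2, LF[9]=C('f')+2=3+2=5
L[10]='f': occ=3, LF[10]=C('f')+3=3+3=6
L[11]='$': occ=0, LF[11]=C('$')+0=0+0=0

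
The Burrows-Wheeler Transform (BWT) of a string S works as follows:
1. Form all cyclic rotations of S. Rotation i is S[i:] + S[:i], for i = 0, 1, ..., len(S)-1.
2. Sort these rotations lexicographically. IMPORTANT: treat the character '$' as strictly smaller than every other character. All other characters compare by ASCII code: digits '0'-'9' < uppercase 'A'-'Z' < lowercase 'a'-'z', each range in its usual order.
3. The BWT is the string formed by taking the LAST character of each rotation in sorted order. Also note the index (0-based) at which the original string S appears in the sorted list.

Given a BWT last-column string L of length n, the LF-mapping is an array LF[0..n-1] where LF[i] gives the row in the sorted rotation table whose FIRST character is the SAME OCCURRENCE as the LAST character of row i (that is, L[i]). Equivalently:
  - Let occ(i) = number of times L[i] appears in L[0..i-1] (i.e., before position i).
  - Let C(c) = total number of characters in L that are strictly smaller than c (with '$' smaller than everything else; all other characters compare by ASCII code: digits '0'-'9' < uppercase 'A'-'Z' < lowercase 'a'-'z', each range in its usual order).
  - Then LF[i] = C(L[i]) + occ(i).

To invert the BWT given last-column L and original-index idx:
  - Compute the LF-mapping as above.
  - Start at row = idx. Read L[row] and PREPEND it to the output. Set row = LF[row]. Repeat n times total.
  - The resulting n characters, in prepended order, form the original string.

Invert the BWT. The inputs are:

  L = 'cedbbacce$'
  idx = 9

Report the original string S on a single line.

LF mapping: 4 8 7 2 3 1 5 6 9 0
Walk LF starting at row 9, prepending L[row]:
  step 1: row=9, L[9]='$', prepend. Next row=LF[9]=0
  step 2: row=0, L[0]='c', prepend. Next row=LF[0]=4
  step 3: row=4, L[4]='b', prepend. Next row=LF[4]=3
  step 4: row=3, L[3]='b', prepend. Next row=LF[3]=2
  step 5: row=2, L[2]='d', prepend. Next row=LF[2]=7
  step 6: row=7, L[7]='c', prepend. Next row=LF[7]=6
  step 7: row=6, L[6]='c', prepend. Next row=LF[6]=5
  step 8: row=5, L[5]='a', prepend. Next row=LF[5]=1
  step 9: row=1, L[1]='e', prepend. Next row=LF[1]=8
  step 10: row=8, L[8]='e', prepend. Next row=LF[8]=9
Reversed output: eeaccdbbc$

Answer: eeaccdbbc$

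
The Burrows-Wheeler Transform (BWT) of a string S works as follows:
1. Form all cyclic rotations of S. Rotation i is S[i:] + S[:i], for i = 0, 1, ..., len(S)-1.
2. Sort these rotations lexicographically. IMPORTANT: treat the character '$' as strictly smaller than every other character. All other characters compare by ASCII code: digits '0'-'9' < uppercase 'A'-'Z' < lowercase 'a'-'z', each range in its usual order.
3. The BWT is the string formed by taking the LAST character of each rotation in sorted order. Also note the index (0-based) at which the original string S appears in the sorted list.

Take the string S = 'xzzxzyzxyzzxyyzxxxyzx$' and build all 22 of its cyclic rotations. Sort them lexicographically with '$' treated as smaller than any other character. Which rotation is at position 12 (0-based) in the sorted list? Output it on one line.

All 22 rotations (rotation i = S[i:]+S[:i]):
  rot[0] = xzzxzyzxyzzxyyzxxxyzx$
  rot[1] = zzxzyzxyzzxyyzxxxyzx$x
  rot[2] = zxzyzxyzzxyyzxxxyzx$xz
  rot[3] = xzyzxyzzxyyzxxxyzx$xzz
  rot[4] = zyzxyzzxyyzxxxyzx$xzzx
  rot[5] = yzxyzzxyyzxxxyzx$xzzxz
  rot[6] = zxyzzxyyzxxxyzx$xzzxzy
  rot[7] = xyzzxyyzxxxyzx$xzzxzyz
  rot[8] = yzzxyyzxxxyzx$xzzxzyzx
  rot[9] = zzxyyzxxxyzx$xzzxzyzxy
  rot[10] = zxyyzxxxyzx$xzzxzyzxyz
  rot[11] = xyyzxxxyzx$xzzxzyzxyzz
  rot[12] = yyzxxxyzx$xzzxzyzxyzzx
  rot[13] = yzxxxyzx$xzzxzyzxyzzxy
  rot[14] = zxxxyzx$xzzxzyzxyzzxyy
  rot[15] = xxxyzx$xzzxzyzxyzzxyyz
  rot[16] = xxyzx$xzzxzyzxyzzxyyzx
  rot[17] = xyzx$xzzxzyzxyzzxyyzxx
  rot[18] = yzx$xzzxzyzxyzzxyyzxxx
  rot[19] = zx$xzzxzyzxyzzxyyzxxxy
  rot[20] = x$xzzxzyzxyzzxyyzxxxyz
  rot[21] = $xzzxzyzxyzzxyyzxxxyzx
Sorted (with $ < everything):
  sorted[0] = $xzzxzyzxyzzxyyzxxxyzx
  sorted[1] = x$xzzxzyzxyzzxyyzxxxyz
  sorted[2] = xxxyzx$xzzxzyzxyzzxyyz
  sorted[3] = xxyzx$xzzxzyzxyzzxyyzx
  sorted[4] = xyyzxxxyzx$xzzxzyzxyzz
  sorted[5] = xyzx$xzzxzyzxyzzxyyzxx
  sorted[6] = xyzzxyyzxxxyzx$xzzxzyz
  sorted[7] = xzyzxyzzxyyzxxxyzx$xzz
  sorted[8] = xzzxzyzxyzzxyyzxxxyzx$
  sorted[9] = yyzxxxyzx$xzzxzyzxyzzx
  sorted[10] = yzx$xzzxzyzxyzzxyyzxxx
  sorted[11] = yzxxxyzx$xzzxzyzxyzzxy
  sorted[12] = yzxyzzxyyzxxxyzx$xzzxz
  sorted[13] = yzzxyyzxxxyzx$xzzxzyzx
  sorted[14] = zx$xzzxzyzxyzzxyyzxxxy
  sorted[15] = zxxxyzx$xzzxzyzxyzzxyy
  sorted[16] = zxyyzxxxyzx$xzzxzyzxyz
  sorted[17] = zxyzzxyyzxxxyzx$xzzxzy
  sorted[18] = zxzyzxyzzxyyzxxxyzx$xz
  sorted[19] = zyzxyzzxyyzxxxyzx$xzzx
  sorted[20] = zzxyyzxxxyzx$xzzxzyzxy
  sorted[21] = zzxzyzxyzzxyyzxxxyzx$x
sorted[12] = yzxyzzxyyzxxxyzx$xzzxz

Answer: yzxyzzxyyzxxxyzx$xzzxz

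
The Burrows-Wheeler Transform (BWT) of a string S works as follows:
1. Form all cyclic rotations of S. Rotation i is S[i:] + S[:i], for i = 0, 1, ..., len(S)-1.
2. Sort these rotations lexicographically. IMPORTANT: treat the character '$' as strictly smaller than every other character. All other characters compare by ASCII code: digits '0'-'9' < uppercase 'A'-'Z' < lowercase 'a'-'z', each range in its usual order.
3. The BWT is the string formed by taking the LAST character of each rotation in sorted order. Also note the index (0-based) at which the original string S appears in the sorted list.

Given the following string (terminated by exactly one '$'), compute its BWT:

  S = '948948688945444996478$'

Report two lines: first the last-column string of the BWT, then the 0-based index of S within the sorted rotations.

Answer: 8549699449847468488$94
19

Derivation:
All 22 rotations (rotation i = S[i:]+S[:i]):
  rot[0] = 948948688945444996478$
  rot[1] = 48948688945444996478$9
  rot[2] = 8948688945444996478$94
  rot[3] = 948688945444996478$948
  rot[4] = 48688945444996478$9489
  rot[5] = 8688945444996478$94894
  rot[6] = 688945444996478$948948
  rot[7] = 88945444996478$9489486
  rot[8] = 8945444996478$94894868
  rot[9] = 945444996478$948948688
  rot[10] = 45444996478$9489486889
  rot[11] = 5444996478$94894868894
  rot[12] = 444996478$948948688945
  rot[13] = 44996478$9489486889454
  rot[14] = 4996478$94894868894544
  rot[15] = 996478$948948688945444
  rot[16] = 96478$9489486889454449
  rot[17] = 6478$94894868894544499
  rot[18] = 478$948948688945444996
  rot[19] = 78$9489486889454449964
  rot[20] = 8$94894868894544499647
  rot[21] = $948948688945444996478
Sorted (with $ < everything):
  sorted[0] = $948948688945444996478  (last char: '8')
  sorted[1] = 444996478$948948688945  (last char: '5')
  sorted[2] = 44996478$9489486889454  (last char: '4')
  sorted[3] = 45444996478$9489486889  (last char: '9')
  sorted[4] = 478$948948688945444996  (last char: '6')
  sorted[5] = 48688945444996478$9489  (last char: '9')
  sorted[6] = 48948688945444996478$9  (last char: '9')
  sorted[7] = 4996478$94894868894544  (last char: '4')
  sorted[8] = 5444996478$94894868894  (last char: '4')
  sorted[9] = 6478$94894868894544499  (last char: '9')
  sorted[10] = 688945444996478$948948  (last char: '8')
  sorted[11] = 78$9489486889454449964  (last char: '4')
  sorted[12] = 8$94894868894544499647  (last char: '7')
  sorted[13] = 8688945444996478$94894  (last char: '4')
  sorted[14] = 88945444996478$9489486  (last char: '6')
  sorted[15] = 8945444996478$94894868  (last char: '8')
  sorted[16] = 8948688945444996478$94  (last char: '4')
  sorted[17] = 945444996478$948948688  (last char: '8')
  sorted[18] = 948688945444996478$948  (last char: '8')
  sorted[19] = 948948688945444996478$  (last char: '$')
  sorted[20] = 96478$9489486889454449  (last char: '9')
  sorted[21] = 996478$948948688945444  (last char: '4')
Last column: 8549699449847468488$94
Original string S is at sorted index 19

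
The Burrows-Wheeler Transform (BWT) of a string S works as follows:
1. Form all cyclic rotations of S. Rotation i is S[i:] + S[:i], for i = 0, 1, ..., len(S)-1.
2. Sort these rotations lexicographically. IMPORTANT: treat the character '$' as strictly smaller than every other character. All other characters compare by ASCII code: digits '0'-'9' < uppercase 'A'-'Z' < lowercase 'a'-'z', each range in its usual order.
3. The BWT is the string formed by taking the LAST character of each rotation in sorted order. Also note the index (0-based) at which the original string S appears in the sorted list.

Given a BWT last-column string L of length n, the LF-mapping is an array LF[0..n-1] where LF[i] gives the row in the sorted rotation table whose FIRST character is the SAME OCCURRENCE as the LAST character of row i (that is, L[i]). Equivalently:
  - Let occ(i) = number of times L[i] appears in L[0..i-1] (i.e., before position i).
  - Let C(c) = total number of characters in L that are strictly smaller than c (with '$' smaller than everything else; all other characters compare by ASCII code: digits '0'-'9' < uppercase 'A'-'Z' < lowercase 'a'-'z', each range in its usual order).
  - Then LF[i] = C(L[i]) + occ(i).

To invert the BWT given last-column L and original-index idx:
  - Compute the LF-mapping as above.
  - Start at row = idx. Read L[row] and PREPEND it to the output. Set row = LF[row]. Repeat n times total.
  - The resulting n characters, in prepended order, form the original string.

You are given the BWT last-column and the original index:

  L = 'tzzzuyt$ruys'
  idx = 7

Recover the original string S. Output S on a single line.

Answer: yutuzryzszt$

Derivation:
LF mapping: 3 9 10 11 5 7 4 0 1 6 8 2
Walk LF starting at row 7, prepending L[row]:
  step 1: row=7, L[7]='$', prepend. Next row=LF[7]=0
  step 2: row=0, L[0]='t', prepend. Next row=LF[0]=3
  step 3: row=3, L[3]='z', prepend. Next row=LF[3]=11
  step 4: row=11, L[11]='s', prepend. Next row=LF[11]=2
  step 5: row=2, L[2]='z', prepend. Next row=LF[2]=10
  step 6: row=10, L[10]='y', prepend. Next row=LF[10]=8
  step 7: row=8, L[8]='r', prepend. Next row=LF[8]=1
  step 8: row=1, L[1]='z', prepend. Next row=LF[1]=9
  step 9: row=9, L[9]='u', prepend. Next row=LF[9]=6
  step 10: row=6, L[6]='t', prepend. Next row=LF[6]=4
  step 11: row=4, L[4]='u', prepend. Next row=LF[4]=5
  step 12: row=5, L[5]='y', prepend. Next row=LF[5]=7
Reversed output: yutuzryzszt$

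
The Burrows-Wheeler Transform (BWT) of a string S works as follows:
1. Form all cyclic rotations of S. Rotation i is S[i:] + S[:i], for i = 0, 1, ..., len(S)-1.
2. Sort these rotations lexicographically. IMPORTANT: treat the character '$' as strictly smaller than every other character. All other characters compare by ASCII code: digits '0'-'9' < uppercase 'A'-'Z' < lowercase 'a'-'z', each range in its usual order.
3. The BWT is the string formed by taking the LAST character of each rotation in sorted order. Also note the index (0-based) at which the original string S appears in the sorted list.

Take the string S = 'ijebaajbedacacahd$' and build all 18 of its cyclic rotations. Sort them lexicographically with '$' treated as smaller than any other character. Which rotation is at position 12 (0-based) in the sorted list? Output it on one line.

Answer: ebaajbedacacahd$ij

Derivation:
All 18 rotations (rotation i = S[i:]+S[:i]):
  rot[0] = ijebaajbedacacahd$
  rot[1] = jebaajbedacacahd$i
  rot[2] = ebaajbedacacahd$ij
  rot[3] = baajbedacacahd$ije
  rot[4] = aajbedacacahd$ijeb
  rot[5] = ajbedacacahd$ijeba
  rot[6] = jbedacacahd$ijebaa
  rot[7] = bedacacahd$ijebaaj
  rot[8] = edacacahd$ijebaajb
  rot[9] = dacacahd$ijebaajbe
  rot[10] = acacahd$ijebaajbed
  rot[11] = cacahd$ijebaajbeda
  rot[12] = acahd$ijebaajbedac
  rot[13] = cahd$ijebaajbedaca
  rot[14] = ahd$ijebaajbedacac
  rot[15] = hd$ijebaajbedacaca
  rot[16] = d$ijebaajbedacacah
  rot[17] = $ijebaajbedacacahd
Sorted (with $ < everything):
  sorted[0] = $ijebaajbedacacahd
  sorted[1] = aajbedacacahd$ijeb
  sorted[2] = acacahd$ijebaajbed
  sorted[3] = acahd$ijebaajbedac
  sorted[4] = ahd$ijebaajbedacac
  sorted[5] = ajbedacacahd$ijeba
  sorted[6] = baajbedacacahd$ije
  sorted[7] = bedacacahd$ijebaaj
  sorted[8] = cacahd$ijebaajbeda
  sorted[9] = cahd$ijebaajbedaca
  sorted[10] = d$ijebaajbedacacah
  sorted[11] = dacacahd$ijebaajbe
  sorted[12] = ebaajbedacacahd$ij
  sorted[13] = edacacahd$ijebaajb
  sorted[14] = hd$ijebaajbedacaca
  sorted[15] = ijebaajbedacacahd$
  sorted[16] = jbedacacahd$ijebaa
  sorted[17] = jebaajbedacacahd$i
sorted[12] = ebaajbedacacahd$ij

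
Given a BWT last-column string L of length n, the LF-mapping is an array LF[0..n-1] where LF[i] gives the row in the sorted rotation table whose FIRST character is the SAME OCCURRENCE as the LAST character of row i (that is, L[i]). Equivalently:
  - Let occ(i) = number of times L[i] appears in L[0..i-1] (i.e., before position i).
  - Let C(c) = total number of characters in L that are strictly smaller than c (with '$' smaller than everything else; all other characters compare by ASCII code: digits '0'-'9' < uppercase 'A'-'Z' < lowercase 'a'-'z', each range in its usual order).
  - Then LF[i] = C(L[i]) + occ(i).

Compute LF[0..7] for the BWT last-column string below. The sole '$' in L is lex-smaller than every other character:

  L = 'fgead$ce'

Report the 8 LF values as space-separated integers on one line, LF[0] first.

Answer: 6 7 4 1 3 0 2 5

Derivation:
Char counts: '$':1, 'a':1, 'c':1, 'd':1, 'e':2, 'f':1, 'g':1
C (first-col start): C('$')=0, C('a')=1, C('c')=2, C('d')=3, C('e')=4, C('f')=6, C('g')=7
L[0]='f': occ=0, LF[0]=C('f')+0=6+0=6
L[1]='g': occ=0, LF[1]=C('g')+0=7+0=7
L[2]='e': occ=0, LF[2]=C('e')+0=4+0=4
L[3]='a': occ=0, LF[3]=C('a')+0=1+0=1
L[4]='d': occ=0, LF[4]=C('d')+0=3+0=3
L[5]='$': occ=0, LF[5]=C('$')+0=0+0=0
L[6]='c': occ=0, LF[6]=C('c')+0=2+0=2
L[7]='e': occ=1, LF[7]=C('e')+1=4+1=5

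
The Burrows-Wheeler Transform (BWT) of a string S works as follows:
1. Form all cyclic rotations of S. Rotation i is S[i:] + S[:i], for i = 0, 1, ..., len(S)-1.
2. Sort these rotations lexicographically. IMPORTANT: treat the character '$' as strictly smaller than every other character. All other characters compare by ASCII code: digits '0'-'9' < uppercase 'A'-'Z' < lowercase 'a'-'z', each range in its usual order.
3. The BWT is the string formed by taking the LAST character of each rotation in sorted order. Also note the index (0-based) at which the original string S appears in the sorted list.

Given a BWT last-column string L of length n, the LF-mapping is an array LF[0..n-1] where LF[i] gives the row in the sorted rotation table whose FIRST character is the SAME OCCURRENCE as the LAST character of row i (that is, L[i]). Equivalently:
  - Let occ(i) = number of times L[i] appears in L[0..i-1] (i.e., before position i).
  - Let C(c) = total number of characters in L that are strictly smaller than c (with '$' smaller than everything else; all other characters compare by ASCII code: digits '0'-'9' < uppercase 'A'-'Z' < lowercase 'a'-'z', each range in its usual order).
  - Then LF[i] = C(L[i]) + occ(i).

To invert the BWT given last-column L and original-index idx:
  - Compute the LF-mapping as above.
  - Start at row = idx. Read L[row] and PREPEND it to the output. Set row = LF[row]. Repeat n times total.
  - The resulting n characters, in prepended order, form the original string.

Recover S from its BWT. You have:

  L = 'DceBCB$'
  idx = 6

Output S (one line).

Answer: eBcBCD$

Derivation:
LF mapping: 4 5 6 1 3 2 0
Walk LF starting at row 6, prepending L[row]:
  step 1: row=6, L[6]='$', prepend. Next row=LF[6]=0
  step 2: row=0, L[0]='D', prepend. Next row=LF[0]=4
  step 3: row=4, L[4]='C', prepend. Next row=LF[4]=3
  step 4: row=3, L[3]='B', prepend. Next row=LF[3]=1
  step 5: row=1, L[1]='c', prepend. Next row=LF[1]=5
  step 6: row=5, L[5]='B', prepend. Next row=LF[5]=2
  step 7: row=2, L[2]='e', prepend. Next row=LF[2]=6
Reversed output: eBcBCD$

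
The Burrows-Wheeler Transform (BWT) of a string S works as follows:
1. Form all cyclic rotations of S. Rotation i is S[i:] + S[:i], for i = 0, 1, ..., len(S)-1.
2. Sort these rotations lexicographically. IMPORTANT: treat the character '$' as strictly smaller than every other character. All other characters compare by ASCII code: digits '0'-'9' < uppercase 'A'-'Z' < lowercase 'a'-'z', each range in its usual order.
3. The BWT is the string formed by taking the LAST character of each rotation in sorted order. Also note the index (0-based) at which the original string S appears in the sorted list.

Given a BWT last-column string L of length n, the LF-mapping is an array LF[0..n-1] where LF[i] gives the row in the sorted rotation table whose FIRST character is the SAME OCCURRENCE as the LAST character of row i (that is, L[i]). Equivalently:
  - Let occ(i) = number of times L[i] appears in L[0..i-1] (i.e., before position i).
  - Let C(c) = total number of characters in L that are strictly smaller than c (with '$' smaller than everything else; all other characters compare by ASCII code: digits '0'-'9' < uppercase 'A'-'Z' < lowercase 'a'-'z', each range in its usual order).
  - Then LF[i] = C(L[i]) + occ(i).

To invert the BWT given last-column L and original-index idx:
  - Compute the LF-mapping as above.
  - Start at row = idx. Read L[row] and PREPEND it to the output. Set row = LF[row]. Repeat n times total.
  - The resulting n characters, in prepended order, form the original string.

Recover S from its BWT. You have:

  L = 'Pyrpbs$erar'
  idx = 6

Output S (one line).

LF mapping: 1 10 6 5 3 9 0 4 7 2 8
Walk LF starting at row 6, prepending L[row]:
  step 1: row=6, L[6]='$', prepend. Next row=LF[6]=0
  step 2: row=0, L[0]='P', prepend. Next row=LF[0]=1
  step 3: row=1, L[1]='y', prepend. Next row=LF[1]=10
  step 4: row=10, L[10]='r', prepend. Next row=LF[10]=8
  step 5: row=8, L[8]='r', prepend. Next row=LF[8]=7
  step 6: row=7, L[7]='e', prepend. Next row=LF[7]=4
  step 7: row=4, L[4]='b', prepend. Next row=LF[4]=3
  step 8: row=3, L[3]='p', prepend. Next row=LF[3]=5
  step 9: row=5, L[5]='s', prepend. Next row=LF[5]=9
  step 10: row=9, L[9]='a', prepend. Next row=LF[9]=2
  step 11: row=2, L[2]='r', prepend. Next row=LF[2]=6
Reversed output: raspberryP$

Answer: raspberryP$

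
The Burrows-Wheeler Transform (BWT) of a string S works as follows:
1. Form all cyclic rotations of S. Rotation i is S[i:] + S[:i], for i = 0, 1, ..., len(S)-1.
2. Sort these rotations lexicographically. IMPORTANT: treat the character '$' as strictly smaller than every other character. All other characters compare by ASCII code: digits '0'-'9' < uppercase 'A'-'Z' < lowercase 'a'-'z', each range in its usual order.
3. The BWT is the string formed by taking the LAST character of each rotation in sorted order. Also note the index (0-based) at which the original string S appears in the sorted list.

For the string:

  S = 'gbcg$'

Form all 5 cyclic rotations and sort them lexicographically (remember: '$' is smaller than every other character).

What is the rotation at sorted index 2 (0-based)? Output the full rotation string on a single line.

All 5 rotations (rotation i = S[i:]+S[:i]):
  rot[0] = gbcg$
  rot[1] = bcg$g
  rot[2] = cg$gb
  rot[3] = g$gbc
  rot[4] = $gbcg
Sorted (with $ < everything):
  sorted[0] = $gbcg
  sorted[1] = bcg$g
  sorted[2] = cg$gb
  sorted[3] = g$gbc
  sorted[4] = gbcg$
sorted[2] = cg$gb

Answer: cg$gb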